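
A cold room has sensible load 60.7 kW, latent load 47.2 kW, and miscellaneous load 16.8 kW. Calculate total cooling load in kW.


Q_total = Q_s + Q_l + Q_misc
Q_total = 60.7 + 47.2 + 16.8
Q_total = 124.7 kW

124.7


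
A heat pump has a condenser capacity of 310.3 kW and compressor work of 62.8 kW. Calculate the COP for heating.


COP_hp = Q_cond / W
COP_hp = 310.3 / 62.8
COP_hp = 4.941

4.941


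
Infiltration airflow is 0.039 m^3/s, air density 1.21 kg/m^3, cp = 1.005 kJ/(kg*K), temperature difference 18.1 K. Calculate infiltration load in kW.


Q = V_dot * rho * cp * dT
Q = 0.039 * 1.21 * 1.005 * 18.1
Q = 0.858 kW

0.858


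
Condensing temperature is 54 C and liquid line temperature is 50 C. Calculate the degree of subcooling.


Subcooling = T_cond - T_liquid
Subcooling = 54 - 50
Subcooling = 4 K

4


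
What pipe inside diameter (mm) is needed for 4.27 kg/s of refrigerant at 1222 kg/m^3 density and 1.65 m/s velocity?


A = m_dot / (rho * v) = 4.27 / (1222 * 1.65) = 0.002117740416 m^2
d = sqrt(4*A/pi) * 1000
d = 51.9 mm

51.9


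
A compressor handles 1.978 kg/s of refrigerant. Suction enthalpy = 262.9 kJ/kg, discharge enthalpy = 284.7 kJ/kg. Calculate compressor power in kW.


dh = 284.7 - 262.9 = 21.8 kJ/kg
W = m_dot * dh = 1.978 * 21.8 = 43.12 kW

43.12


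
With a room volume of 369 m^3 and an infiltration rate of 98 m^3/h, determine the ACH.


ACH = flow / volume
ACH = 98 / 369
ACH = 0.266

0.266


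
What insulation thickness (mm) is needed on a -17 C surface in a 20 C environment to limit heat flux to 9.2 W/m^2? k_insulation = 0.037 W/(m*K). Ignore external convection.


dT = 20 - (-17) = 37 K
thickness = k * dT / q_max * 1000
thickness = 0.037 * 37 / 9.2 * 1000
thickness = 148.8 mm

148.8


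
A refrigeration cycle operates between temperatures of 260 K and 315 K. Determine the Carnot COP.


dT = 315 - 260 = 55 K
COP_carnot = T_cold / dT = 260 / 55
COP_carnot = 4.727

4.727


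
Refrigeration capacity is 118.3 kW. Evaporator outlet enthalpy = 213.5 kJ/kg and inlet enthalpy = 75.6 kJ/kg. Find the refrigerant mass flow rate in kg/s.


dh = 213.5 - 75.6 = 137.9 kJ/kg
m_dot = Q / dh = 118.3 / 137.9 = 0.8579 kg/s

0.8579


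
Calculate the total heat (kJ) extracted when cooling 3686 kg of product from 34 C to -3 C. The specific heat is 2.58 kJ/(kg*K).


dT = 34 - (-3) = 37 K
Q = m * cp * dT = 3686 * 2.58 * 37
Q = 351866 kJ

351866


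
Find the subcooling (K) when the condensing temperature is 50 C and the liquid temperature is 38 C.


Subcooling = T_cond - T_liquid
Subcooling = 50 - 38
Subcooling = 12 K

12


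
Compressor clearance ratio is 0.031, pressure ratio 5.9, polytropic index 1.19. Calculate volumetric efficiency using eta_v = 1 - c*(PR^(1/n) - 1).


PR^(1/n) = 5.9^(1/1.19) = 4.44400767
eta_v = 1 - 0.031 * (4.44400767 - 1)
eta_v = 0.8932

0.8932


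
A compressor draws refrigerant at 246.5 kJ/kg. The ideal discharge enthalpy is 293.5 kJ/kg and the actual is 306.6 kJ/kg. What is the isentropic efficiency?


dh_ideal = 293.5 - 246.5 = 47.0 kJ/kg
dh_actual = 306.6 - 246.5 = 60.1 kJ/kg
eta_s = dh_ideal / dh_actual = 47.0 / 60.1
eta_s = 0.782

0.782


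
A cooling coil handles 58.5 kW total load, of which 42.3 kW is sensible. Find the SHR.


SHR = Q_sensible / Q_total
SHR = 42.3 / 58.5
SHR = 0.723

0.723


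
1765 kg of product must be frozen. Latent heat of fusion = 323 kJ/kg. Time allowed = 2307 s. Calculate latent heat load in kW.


Q_lat = m * h_fg / t
Q_lat = 1765 * 323 / 2307
Q_lat = 247.12 kW

247.12


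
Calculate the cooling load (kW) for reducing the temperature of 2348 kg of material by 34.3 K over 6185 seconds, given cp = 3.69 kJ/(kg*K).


Q = m * cp * dT / t
Q = 2348 * 3.69 * 34.3 / 6185
Q = 48.048 kW

48.048


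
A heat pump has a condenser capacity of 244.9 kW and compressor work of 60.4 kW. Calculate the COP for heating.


COP_hp = Q_cond / W
COP_hp = 244.9 / 60.4
COP_hp = 4.055

4.055


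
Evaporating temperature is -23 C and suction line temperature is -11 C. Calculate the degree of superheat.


Superheat = T_suction - T_evap
Superheat = -11 - (-23)
Superheat = 12 K

12


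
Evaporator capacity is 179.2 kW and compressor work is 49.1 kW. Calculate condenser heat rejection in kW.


Q_cond = Q_evap + W
Q_cond = 179.2 + 49.1
Q_cond = 228.3 kW

228.3


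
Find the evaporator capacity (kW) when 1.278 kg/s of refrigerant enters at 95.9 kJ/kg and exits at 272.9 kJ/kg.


dh = 272.9 - 95.9 = 177.0 kJ/kg
Q_evap = m_dot * dh = 1.278 * 177.0
Q_evap = 226.21 kW

226.21


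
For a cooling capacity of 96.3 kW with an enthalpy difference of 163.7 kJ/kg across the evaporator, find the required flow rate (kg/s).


m_dot = Q / dh
m_dot = 96.3 / 163.7
m_dot = 0.5883 kg/s

0.5883


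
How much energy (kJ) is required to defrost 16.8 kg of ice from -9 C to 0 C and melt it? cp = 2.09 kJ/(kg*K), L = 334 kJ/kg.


Sensible heat = cp * dT = 2.09 * 9 = 18.81 kJ/kg
Total per kg = 18.81 + 334 = 352.81 kJ/kg
Q = m * total = 16.8 * 352.81
Q = 5927.2 kJ

5927.2


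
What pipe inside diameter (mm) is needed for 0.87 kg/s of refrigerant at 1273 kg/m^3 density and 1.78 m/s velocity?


A = m_dot / (rho * v) = 0.87 / (1273 * 1.78) = 0.0003839466182 m^2
d = sqrt(4*A/pi) * 1000
d = 22.1 mm

22.1


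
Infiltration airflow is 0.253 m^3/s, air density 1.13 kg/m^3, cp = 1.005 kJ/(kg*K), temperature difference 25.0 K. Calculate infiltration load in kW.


Q = V_dot * rho * cp * dT
Q = 0.253 * 1.13 * 1.005 * 25.0
Q = 7.183 kW

7.183


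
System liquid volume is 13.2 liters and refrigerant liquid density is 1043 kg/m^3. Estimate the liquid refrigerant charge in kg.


Charge = V * rho / 1000
Charge = 13.2 * 1043 / 1000
Charge = 13.77 kg

13.77


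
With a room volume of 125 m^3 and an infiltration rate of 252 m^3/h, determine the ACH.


ACH = flow / volume
ACH = 252 / 125
ACH = 2.016

2.016


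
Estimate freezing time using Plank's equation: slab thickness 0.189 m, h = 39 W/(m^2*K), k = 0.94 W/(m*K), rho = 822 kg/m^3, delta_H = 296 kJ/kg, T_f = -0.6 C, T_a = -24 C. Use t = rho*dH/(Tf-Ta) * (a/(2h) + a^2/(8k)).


dT = -0.6 - (-24) = 23.4 K
term1 = a/(2h) = 0.189/(2*39) = 0.002423076923
term2 = a^2/(8k) = 0.189^2/(8*0.94) = 0.004750132979
t = rho*dH*1000/dT * (term1 + term2)
t = 822*296*1000/23.4 * (0.002423076923 + 0.004750132979)
t = 74587 s

74587


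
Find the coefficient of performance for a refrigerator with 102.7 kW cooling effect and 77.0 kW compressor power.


COP = Q_evap / W
COP = 102.7 / 77.0
COP = 1.334

1.334


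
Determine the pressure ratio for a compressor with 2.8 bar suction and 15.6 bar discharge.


PR = P_high / P_low
PR = 15.6 / 2.8
PR = 5.571

5.571


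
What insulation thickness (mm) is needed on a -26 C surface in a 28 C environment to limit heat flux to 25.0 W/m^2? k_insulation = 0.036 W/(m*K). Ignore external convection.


dT = 28 - (-26) = 54 K
thickness = k * dT / q_max * 1000
thickness = 0.036 * 54 / 25.0 * 1000
thickness = 77.8 mm

77.8


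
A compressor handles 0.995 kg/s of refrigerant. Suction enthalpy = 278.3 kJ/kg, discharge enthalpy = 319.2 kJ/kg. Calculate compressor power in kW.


dh = 319.2 - 278.3 = 40.9 kJ/kg
W = m_dot * dh = 0.995 * 40.9 = 40.7 kW

40.7


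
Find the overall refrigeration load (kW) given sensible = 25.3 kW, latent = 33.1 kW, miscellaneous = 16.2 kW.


Q_total = Q_s + Q_l + Q_misc
Q_total = 25.3 + 33.1 + 16.2
Q_total = 74.6 kW

74.6


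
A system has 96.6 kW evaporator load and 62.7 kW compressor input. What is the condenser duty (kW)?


Q_cond = Q_evap + W
Q_cond = 96.6 + 62.7
Q_cond = 159.3 kW

159.3


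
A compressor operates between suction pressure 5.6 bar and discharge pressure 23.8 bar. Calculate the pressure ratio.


PR = P_high / P_low
PR = 23.8 / 5.6
PR = 4.25

4.25


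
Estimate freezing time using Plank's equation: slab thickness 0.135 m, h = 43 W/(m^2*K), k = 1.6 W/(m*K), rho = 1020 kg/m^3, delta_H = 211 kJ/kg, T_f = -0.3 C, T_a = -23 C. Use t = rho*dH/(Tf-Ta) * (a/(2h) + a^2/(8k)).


dT = -0.3 - (-23) = 22.7 K
term1 = a/(2h) = 0.135/(2*43) = 0.001569767442
term2 = a^2/(8k) = 0.135^2/(8*1.6) = 0.001423828125
t = rho*dH*1000/dT * (term1 + term2)
t = 1020*211*1000/22.7 * (0.001569767442 + 0.001423828125)
t = 28382 s

28382


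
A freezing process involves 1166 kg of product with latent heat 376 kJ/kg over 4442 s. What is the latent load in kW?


Q_lat = m * h_fg / t
Q_lat = 1166 * 376 / 4442
Q_lat = 98.7 kW

98.7


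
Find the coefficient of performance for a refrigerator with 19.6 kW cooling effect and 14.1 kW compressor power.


COP = Q_evap / W
COP = 19.6 / 14.1
COP = 1.39

1.39


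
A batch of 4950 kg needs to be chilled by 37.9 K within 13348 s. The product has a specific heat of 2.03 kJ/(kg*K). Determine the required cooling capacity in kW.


Q = m * cp * dT / t
Q = 4950 * 2.03 * 37.9 / 13348
Q = 28.531 kW

28.531


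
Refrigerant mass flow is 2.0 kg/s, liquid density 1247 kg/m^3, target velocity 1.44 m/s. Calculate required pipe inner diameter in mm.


A = m_dot / (rho * v) = 2.0 / (1247 * 1.44) = 0.001113784193 m^2
d = sqrt(4*A/pi) * 1000
d = 37.7 mm

37.7


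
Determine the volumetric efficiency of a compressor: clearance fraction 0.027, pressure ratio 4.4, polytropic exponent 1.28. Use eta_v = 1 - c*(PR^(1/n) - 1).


PR^(1/n) = 4.4^(1/1.28) = 3.18197969
eta_v = 1 - 0.027 * (3.18197969 - 1)
eta_v = 0.9411

0.9411


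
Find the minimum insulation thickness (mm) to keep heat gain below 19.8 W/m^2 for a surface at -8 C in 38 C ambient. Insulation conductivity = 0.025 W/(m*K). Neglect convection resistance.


dT = 38 - (-8) = 46 K
thickness = k * dT / q_max * 1000
thickness = 0.025 * 46 / 19.8 * 1000
thickness = 58.1 mm

58.1


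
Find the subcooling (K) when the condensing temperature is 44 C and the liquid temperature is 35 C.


Subcooling = T_cond - T_liquid
Subcooling = 44 - 35
Subcooling = 9 K

9


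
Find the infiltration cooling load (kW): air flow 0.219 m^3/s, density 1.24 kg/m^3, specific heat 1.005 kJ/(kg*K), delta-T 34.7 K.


Q = V_dot * rho * cp * dT
Q = 0.219 * 1.24 * 1.005 * 34.7
Q = 9.47 kW

9.47


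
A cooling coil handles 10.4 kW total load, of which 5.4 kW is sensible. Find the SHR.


SHR = Q_sensible / Q_total
SHR = 5.4 / 10.4
SHR = 0.519

0.519


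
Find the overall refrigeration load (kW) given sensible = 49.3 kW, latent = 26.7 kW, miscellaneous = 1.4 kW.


Q_total = Q_s + Q_l + Q_misc
Q_total = 49.3 + 26.7 + 1.4
Q_total = 77.4 kW

77.4


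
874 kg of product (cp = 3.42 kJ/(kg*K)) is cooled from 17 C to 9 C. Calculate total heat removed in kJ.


dT = 17 - (9) = 8 K
Q = m * cp * dT = 874 * 3.42 * 8
Q = 23913 kJ

23913


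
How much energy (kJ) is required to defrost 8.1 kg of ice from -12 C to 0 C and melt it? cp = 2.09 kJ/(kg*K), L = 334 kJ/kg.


Sensible heat = cp * dT = 2.09 * 12 = 25.08 kJ/kg
Total per kg = 25.08 + 334 = 359.08 kJ/kg
Q = m * total = 8.1 * 359.08
Q = 2908.5 kJ

2908.5


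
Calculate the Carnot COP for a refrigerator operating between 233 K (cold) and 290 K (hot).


dT = 290 - 233 = 57 K
COP_carnot = T_cold / dT = 233 / 57
COP_carnot = 4.088

4.088


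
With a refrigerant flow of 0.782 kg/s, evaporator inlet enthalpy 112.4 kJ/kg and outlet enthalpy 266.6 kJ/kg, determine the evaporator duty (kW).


dh = 266.6 - 112.4 = 154.2 kJ/kg
Q_evap = m_dot * dh = 0.782 * 154.2
Q_evap = 120.58 kW

120.58


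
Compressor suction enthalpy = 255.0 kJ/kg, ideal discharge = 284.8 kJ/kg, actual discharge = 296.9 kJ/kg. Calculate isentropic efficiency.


dh_ideal = 284.8 - 255.0 = 29.8 kJ/kg
dh_actual = 296.9 - 255.0 = 41.9 kJ/kg
eta_s = dh_ideal / dh_actual = 29.8 / 41.9
eta_s = 0.7112

0.7112


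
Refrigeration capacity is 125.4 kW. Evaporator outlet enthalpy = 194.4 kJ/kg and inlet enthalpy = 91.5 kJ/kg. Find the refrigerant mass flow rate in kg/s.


dh = 194.4 - 91.5 = 102.9 kJ/kg
m_dot = Q / dh = 125.4 / 102.9 = 1.2187 kg/s

1.2187


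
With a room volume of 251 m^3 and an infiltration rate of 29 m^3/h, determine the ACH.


ACH = flow / volume
ACH = 29 / 251
ACH = 0.116

0.116


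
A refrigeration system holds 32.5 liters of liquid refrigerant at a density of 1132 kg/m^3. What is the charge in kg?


Charge = V * rho / 1000
Charge = 32.5 * 1132 / 1000
Charge = 36.79 kg

36.79


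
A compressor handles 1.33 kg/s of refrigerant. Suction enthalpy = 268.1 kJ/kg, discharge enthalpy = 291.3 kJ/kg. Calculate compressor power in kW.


dh = 291.3 - 268.1 = 23.2 kJ/kg
W = m_dot * dh = 1.33 * 23.2 = 30.86 kW

30.86


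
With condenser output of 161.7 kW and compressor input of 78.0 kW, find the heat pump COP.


COP_hp = Q_cond / W
COP_hp = 161.7 / 78.0
COP_hp = 2.073

2.073


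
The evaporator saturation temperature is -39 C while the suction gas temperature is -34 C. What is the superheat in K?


Superheat = T_suction - T_evap
Superheat = -34 - (-39)
Superheat = 5 K

5


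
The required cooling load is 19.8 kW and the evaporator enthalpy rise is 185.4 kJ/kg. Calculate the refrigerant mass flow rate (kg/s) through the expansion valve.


m_dot = Q / dh
m_dot = 19.8 / 185.4
m_dot = 0.1068 kg/s

0.1068


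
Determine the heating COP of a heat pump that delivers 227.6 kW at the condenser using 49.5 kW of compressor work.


COP_hp = Q_cond / W
COP_hp = 227.6 / 49.5
COP_hp = 4.598

4.598


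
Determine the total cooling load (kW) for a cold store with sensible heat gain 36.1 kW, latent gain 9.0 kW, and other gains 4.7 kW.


Q_total = Q_s + Q_l + Q_misc
Q_total = 36.1 + 9.0 + 4.7
Q_total = 49.8 kW

49.8


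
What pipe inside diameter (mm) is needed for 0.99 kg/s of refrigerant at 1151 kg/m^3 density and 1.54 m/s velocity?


A = m_dot / (rho * v) = 0.99 / (1151 * 1.54) = 0.0005585205411 m^2
d = sqrt(4*A/pi) * 1000
d = 26.7 mm

26.7


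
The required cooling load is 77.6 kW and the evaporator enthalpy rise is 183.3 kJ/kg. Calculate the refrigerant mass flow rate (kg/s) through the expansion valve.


m_dot = Q / dh
m_dot = 77.6 / 183.3
m_dot = 0.4233 kg/s

0.4233


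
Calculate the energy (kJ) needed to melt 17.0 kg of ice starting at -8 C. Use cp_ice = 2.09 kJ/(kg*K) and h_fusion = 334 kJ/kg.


Sensible heat = cp * dT = 2.09 * 8 = 16.72 kJ/kg
Total per kg = 16.72 + 334 = 350.72 kJ/kg
Q = m * total = 17.0 * 350.72
Q = 5962.2 kJ

5962.2


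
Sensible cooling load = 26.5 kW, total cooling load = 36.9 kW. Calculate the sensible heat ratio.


SHR = Q_sensible / Q_total
SHR = 26.5 / 36.9
SHR = 0.718

0.718


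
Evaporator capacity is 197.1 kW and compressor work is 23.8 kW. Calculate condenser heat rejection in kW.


Q_cond = Q_evap + W
Q_cond = 197.1 + 23.8
Q_cond = 220.9 kW

220.9


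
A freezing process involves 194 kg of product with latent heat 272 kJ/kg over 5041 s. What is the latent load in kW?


Q_lat = m * h_fg / t
Q_lat = 194 * 272 / 5041
Q_lat = 10.47 kW

10.47


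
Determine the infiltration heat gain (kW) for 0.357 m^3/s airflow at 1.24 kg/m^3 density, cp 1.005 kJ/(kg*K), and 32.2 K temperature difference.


Q = V_dot * rho * cp * dT
Q = 0.357 * 1.24 * 1.005 * 32.2
Q = 14.326 kW

14.326


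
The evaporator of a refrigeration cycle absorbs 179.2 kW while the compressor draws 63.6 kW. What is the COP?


COP = Q_evap / W
COP = 179.2 / 63.6
COP = 2.818

2.818


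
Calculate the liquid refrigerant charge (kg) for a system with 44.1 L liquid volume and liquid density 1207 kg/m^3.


Charge = V * rho / 1000
Charge = 44.1 * 1207 / 1000
Charge = 53.23 kg

53.23


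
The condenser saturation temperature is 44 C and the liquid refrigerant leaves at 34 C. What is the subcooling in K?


Subcooling = T_cond - T_liquid
Subcooling = 44 - 34
Subcooling = 10 K

10


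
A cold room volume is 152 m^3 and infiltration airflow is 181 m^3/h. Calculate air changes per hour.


ACH = flow / volume
ACH = 181 / 152
ACH = 1.191

1.191


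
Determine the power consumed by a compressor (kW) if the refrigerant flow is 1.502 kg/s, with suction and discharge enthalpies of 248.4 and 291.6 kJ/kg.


dh = 291.6 - 248.4 = 43.2 kJ/kg
W = m_dot * dh = 1.502 * 43.2 = 64.89 kW

64.89


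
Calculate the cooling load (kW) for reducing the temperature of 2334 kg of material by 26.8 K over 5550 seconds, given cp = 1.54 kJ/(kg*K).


Q = m * cp * dT / t
Q = 2334 * 1.54 * 26.8 / 5550
Q = 17.357 kW

17.357


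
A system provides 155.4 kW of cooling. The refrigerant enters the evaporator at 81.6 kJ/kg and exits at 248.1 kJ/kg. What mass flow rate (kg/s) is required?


dh = 248.1 - 81.6 = 166.5 kJ/kg
m_dot = Q / dh = 155.4 / 166.5 = 0.9333 kg/s

0.9333


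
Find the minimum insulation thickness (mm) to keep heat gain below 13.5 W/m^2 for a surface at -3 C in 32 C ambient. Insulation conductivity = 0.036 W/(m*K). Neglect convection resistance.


dT = 32 - (-3) = 35 K
thickness = k * dT / q_max * 1000
thickness = 0.036 * 35 / 13.5 * 1000
thickness = 93.3 mm

93.3


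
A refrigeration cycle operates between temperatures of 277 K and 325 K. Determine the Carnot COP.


dT = 325 - 277 = 48 K
COP_carnot = T_cold / dT = 277 / 48
COP_carnot = 5.771

5.771


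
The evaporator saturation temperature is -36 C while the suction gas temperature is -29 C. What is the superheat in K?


Superheat = T_suction - T_evap
Superheat = -29 - (-36)
Superheat = 7 K

7


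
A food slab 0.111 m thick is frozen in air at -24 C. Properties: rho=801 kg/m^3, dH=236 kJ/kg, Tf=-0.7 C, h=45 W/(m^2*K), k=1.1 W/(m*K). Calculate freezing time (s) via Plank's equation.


dT = -0.7 - (-24) = 23.3 K
term1 = a/(2h) = 0.111/(2*45) = 0.001233333333
term2 = a^2/(8k) = 0.111^2/(8*1.1) = 0.001400113636
t = rho*dH*1000/dT * (term1 + term2)
t = 801*236*1000/23.3 * (0.001233333333 + 0.001400113636)
t = 21366 s

21366


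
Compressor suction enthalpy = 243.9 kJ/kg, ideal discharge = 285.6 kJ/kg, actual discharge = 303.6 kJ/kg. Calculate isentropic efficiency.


dh_ideal = 285.6 - 243.9 = 41.7 kJ/kg
dh_actual = 303.6 - 243.9 = 59.7 kJ/kg
eta_s = dh_ideal / dh_actual = 41.7 / 59.7
eta_s = 0.6985

0.6985


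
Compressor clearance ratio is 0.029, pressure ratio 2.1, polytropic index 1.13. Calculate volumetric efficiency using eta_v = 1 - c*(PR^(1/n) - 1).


PR^(1/n) = 2.1^(1/1.13) = 1.92818997
eta_v = 1 - 0.029 * (1.92818997 - 1)
eta_v = 0.9731

0.9731


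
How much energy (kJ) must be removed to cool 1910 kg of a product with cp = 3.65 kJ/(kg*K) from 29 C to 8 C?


dT = 29 - (8) = 21 K
Q = m * cp * dT = 1910 * 3.65 * 21
Q = 146402 kJ

146402


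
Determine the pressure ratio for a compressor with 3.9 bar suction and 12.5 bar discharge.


PR = P_high / P_low
PR = 12.5 / 3.9
PR = 3.205

3.205


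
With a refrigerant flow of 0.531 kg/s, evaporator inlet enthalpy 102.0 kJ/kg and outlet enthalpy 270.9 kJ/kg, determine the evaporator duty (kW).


dh = 270.9 - 102.0 = 168.9 kJ/kg
Q_evap = m_dot * dh = 0.531 * 168.9
Q_evap = 89.69 kW

89.69


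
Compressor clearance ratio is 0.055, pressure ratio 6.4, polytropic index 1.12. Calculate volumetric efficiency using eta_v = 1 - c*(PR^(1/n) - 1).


PR^(1/n) = 6.4^(1/1.12) = 5.24570119
eta_v = 1 - 0.055 * (5.24570119 - 1)
eta_v = 0.7665

0.7665


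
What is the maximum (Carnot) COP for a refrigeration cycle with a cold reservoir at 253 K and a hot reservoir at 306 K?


dT = 306 - 253 = 53 K
COP_carnot = T_cold / dT = 253 / 53
COP_carnot = 4.774

4.774


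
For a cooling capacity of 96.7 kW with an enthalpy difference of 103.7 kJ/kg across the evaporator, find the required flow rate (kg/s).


m_dot = Q / dh
m_dot = 96.7 / 103.7
m_dot = 0.9325 kg/s

0.9325


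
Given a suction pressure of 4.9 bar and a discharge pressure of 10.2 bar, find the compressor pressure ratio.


PR = P_high / P_low
PR = 10.2 / 4.9
PR = 2.082

2.082


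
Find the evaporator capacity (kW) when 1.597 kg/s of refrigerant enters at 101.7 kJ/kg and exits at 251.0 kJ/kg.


dh = 251.0 - 101.7 = 149.3 kJ/kg
Q_evap = m_dot * dh = 1.597 * 149.3
Q_evap = 238.43 kW

238.43


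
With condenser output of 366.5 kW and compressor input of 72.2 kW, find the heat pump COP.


COP_hp = Q_cond / W
COP_hp = 366.5 / 72.2
COP_hp = 5.076

5.076


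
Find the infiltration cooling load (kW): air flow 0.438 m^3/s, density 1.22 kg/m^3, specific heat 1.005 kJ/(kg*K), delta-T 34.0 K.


Q = V_dot * rho * cp * dT
Q = 0.438 * 1.22 * 1.005 * 34.0
Q = 18.259 kW

18.259


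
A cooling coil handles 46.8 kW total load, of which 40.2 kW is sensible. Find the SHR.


SHR = Q_sensible / Q_total
SHR = 40.2 / 46.8
SHR = 0.859

0.859


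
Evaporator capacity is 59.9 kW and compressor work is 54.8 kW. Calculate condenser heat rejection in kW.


Q_cond = Q_evap + W
Q_cond = 59.9 + 54.8
Q_cond = 114.7 kW

114.7


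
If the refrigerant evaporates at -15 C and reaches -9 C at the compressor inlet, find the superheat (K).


Superheat = T_suction - T_evap
Superheat = -9 - (-15)
Superheat = 6 K

6


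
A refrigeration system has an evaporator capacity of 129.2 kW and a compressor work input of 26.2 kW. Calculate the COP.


COP = Q_evap / W
COP = 129.2 / 26.2
COP = 4.931

4.931


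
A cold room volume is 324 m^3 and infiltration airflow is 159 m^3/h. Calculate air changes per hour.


ACH = flow / volume
ACH = 159 / 324
ACH = 0.491

0.491


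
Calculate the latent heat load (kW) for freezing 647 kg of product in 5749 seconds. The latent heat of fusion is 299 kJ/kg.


Q_lat = m * h_fg / t
Q_lat = 647 * 299 / 5749
Q_lat = 33.65 kW

33.65


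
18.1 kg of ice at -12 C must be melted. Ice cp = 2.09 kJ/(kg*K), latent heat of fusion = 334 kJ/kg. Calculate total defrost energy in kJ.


Sensible heat = cp * dT = 2.09 * 12 = 25.08 kJ/kg
Total per kg = 25.08 + 334 = 359.08 kJ/kg
Q = m * total = 18.1 * 359.08
Q = 6499.3 kJ

6499.3


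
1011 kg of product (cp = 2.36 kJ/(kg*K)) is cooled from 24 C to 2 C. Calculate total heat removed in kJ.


dT = 24 - (2) = 22 K
Q = m * cp * dT = 1011 * 2.36 * 22
Q = 52491 kJ

52491


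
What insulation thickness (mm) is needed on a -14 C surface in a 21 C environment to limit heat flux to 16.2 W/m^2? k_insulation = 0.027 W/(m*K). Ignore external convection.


dT = 21 - (-14) = 35 K
thickness = k * dT / q_max * 1000
thickness = 0.027 * 35 / 16.2 * 1000
thickness = 58.3 mm

58.3


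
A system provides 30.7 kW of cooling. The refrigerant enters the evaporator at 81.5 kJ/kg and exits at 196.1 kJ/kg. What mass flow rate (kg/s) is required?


dh = 196.1 - 81.5 = 114.6 kJ/kg
m_dot = Q / dh = 30.7 / 114.6 = 0.2679 kg/s

0.2679


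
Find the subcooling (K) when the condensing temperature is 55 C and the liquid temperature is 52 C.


Subcooling = T_cond - T_liquid
Subcooling = 55 - 52
Subcooling = 3 K

3


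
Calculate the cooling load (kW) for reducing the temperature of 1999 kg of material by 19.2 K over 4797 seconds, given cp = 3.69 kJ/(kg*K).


Q = m * cp * dT / t
Q = 1999 * 3.69 * 19.2 / 4797
Q = 29.524 kW

29.524


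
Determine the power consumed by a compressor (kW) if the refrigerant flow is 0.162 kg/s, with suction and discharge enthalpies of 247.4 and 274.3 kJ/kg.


dh = 274.3 - 247.4 = 26.9 kJ/kg
W = m_dot * dh = 0.162 * 26.9 = 4.36 kW

4.36


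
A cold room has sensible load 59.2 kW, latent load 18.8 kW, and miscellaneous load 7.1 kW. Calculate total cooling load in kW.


Q_total = Q_s + Q_l + Q_misc
Q_total = 59.2 + 18.8 + 7.1
Q_total = 85.1 kW

85.1


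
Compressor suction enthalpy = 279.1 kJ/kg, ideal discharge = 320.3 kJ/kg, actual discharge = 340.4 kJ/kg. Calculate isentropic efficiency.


dh_ideal = 320.3 - 279.1 = 41.2 kJ/kg
dh_actual = 340.4 - 279.1 = 61.3 kJ/kg
eta_s = dh_ideal / dh_actual = 41.2 / 61.3
eta_s = 0.6721

0.6721


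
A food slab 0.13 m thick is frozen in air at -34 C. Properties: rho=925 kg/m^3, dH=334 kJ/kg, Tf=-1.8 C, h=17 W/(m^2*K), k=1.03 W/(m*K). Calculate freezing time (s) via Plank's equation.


dT = -1.8 - (-34) = 32.2 K
term1 = a/(2h) = 0.13/(2*17) = 0.003823529412
term2 = a^2/(8k) = 0.13^2/(8*1.03) = 0.002050970874
t = rho*dH*1000/dT * (term1 + term2)
t = 925*334*1000/32.2 * (0.003823529412 + 0.002050970874)
t = 56364 s

56364


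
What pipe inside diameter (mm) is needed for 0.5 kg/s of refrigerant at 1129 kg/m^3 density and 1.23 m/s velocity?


A = m_dot / (rho * v) = 0.5 / (1129 * 1.23) = 0.0003600567449 m^2
d = sqrt(4*A/pi) * 1000
d = 21.4 mm

21.4


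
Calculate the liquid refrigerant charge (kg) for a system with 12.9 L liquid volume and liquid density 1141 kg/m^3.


Charge = V * rho / 1000
Charge = 12.9 * 1141 / 1000
Charge = 14.72 kg

14.72


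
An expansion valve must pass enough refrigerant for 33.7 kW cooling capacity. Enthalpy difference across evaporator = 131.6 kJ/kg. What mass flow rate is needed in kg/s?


m_dot = Q / dh
m_dot = 33.7 / 131.6
m_dot = 0.2561 kg/s

0.2561


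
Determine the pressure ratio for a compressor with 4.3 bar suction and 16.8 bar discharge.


PR = P_high / P_low
PR = 16.8 / 4.3
PR = 3.907

3.907


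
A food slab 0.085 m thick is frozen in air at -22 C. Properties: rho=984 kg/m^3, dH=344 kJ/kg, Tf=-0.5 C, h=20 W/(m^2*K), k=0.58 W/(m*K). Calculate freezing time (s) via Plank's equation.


dT = -0.5 - (-22) = 21.5 K
term1 = a/(2h) = 0.085/(2*20) = 0.002125
term2 = a^2/(8k) = 0.085^2/(8*0.58) = 0.001557112069
t = rho*dH*1000/dT * (term1 + term2)
t = 984*344*1000/21.5 * (0.002125 + 0.001557112069)
t = 57971 s

57971


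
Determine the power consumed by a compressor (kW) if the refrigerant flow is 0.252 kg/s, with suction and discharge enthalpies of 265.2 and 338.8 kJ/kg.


dh = 338.8 - 265.2 = 73.6 kJ/kg
W = m_dot * dh = 0.252 * 73.6 = 18.55 kW

18.55


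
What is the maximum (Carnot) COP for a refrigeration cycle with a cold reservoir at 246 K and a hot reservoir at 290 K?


dT = 290 - 246 = 44 K
COP_carnot = T_cold / dT = 246 / 44
COP_carnot = 5.591

5.591


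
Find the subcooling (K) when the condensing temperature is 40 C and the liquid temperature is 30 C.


Subcooling = T_cond - T_liquid
Subcooling = 40 - 30
Subcooling = 10 K

10


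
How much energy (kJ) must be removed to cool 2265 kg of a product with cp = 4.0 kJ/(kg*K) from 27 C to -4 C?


dT = 27 - (-4) = 31 K
Q = m * cp * dT = 2265 * 4.0 * 31
Q = 280860 kJ

280860


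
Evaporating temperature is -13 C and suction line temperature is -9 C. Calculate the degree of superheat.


Superheat = T_suction - T_evap
Superheat = -9 - (-13)
Superheat = 4 K

4


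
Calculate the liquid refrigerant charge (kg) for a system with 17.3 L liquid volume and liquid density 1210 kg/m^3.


Charge = V * rho / 1000
Charge = 17.3 * 1210 / 1000
Charge = 20.93 kg

20.93


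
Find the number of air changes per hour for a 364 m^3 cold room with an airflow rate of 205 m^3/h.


ACH = flow / volume
ACH = 205 / 364
ACH = 0.563

0.563


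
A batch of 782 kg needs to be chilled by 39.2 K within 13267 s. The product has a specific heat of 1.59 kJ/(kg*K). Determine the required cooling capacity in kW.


Q = m * cp * dT / t
Q = 782 * 1.59 * 39.2 / 13267
Q = 3.674 kW

3.674


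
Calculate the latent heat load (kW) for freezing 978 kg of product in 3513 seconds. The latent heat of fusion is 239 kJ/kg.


Q_lat = m * h_fg / t
Q_lat = 978 * 239 / 3513
Q_lat = 66.54 kW

66.54


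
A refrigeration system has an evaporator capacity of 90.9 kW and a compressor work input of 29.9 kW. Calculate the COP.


COP = Q_evap / W
COP = 90.9 / 29.9
COP = 3.04

3.04


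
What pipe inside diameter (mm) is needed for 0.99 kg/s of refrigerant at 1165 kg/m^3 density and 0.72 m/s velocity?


A = m_dot / (rho * v) = 0.99 / (1165 * 0.72) = 0.001180257511 m^2
d = sqrt(4*A/pi) * 1000
d = 38.8 mm

38.8


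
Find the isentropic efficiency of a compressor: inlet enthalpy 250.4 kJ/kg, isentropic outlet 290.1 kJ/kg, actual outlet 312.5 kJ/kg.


dh_ideal = 290.1 - 250.4 = 39.7 kJ/kg
dh_actual = 312.5 - 250.4 = 62.1 kJ/kg
eta_s = dh_ideal / dh_actual = 39.7 / 62.1
eta_s = 0.6393

0.6393


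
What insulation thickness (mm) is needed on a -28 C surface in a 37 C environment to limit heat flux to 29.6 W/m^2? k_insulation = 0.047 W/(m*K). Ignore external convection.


dT = 37 - (-28) = 65 K
thickness = k * dT / q_max * 1000
thickness = 0.047 * 65 / 29.6 * 1000
thickness = 103.2 mm

103.2


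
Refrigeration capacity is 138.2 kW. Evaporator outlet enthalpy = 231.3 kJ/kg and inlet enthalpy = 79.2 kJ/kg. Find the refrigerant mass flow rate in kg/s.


dh = 231.3 - 79.2 = 152.1 kJ/kg
m_dot = Q / dh = 138.2 / 152.1 = 0.9086 kg/s

0.9086


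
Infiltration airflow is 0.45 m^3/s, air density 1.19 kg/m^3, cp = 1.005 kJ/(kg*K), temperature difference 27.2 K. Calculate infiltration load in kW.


Q = V_dot * rho * cp * dT
Q = 0.45 * 1.19 * 1.005 * 27.2
Q = 14.638 kW

14.638


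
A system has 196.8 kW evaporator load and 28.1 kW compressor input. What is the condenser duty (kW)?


Q_cond = Q_evap + W
Q_cond = 196.8 + 28.1
Q_cond = 224.9 kW

224.9


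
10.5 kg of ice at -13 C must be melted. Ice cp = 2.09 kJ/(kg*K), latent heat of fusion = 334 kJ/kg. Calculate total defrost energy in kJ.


Sensible heat = cp * dT = 2.09 * 13 = 27.17 kJ/kg
Total per kg = 27.17 + 334 = 361.17 kJ/kg
Q = m * total = 10.5 * 361.17
Q = 3792.3 kJ

3792.3


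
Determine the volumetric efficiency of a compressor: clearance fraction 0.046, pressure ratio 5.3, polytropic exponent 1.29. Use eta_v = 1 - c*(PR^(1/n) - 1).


PR^(1/n) = 5.3^(1/1.29) = 3.64295799
eta_v = 1 - 0.046 * (3.64295799 - 1)
eta_v = 0.8784

0.8784


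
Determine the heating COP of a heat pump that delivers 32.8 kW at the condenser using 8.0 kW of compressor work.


COP_hp = Q_cond / W
COP_hp = 32.8 / 8.0
COP_hp = 4.1

4.1


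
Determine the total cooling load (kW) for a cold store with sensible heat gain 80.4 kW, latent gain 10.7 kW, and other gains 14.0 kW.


Q_total = Q_s + Q_l + Q_misc
Q_total = 80.4 + 10.7 + 14.0
Q_total = 105.1 kW

105.1


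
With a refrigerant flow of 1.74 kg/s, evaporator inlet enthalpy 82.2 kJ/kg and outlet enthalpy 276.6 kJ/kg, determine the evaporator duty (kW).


dh = 276.6 - 82.2 = 194.4 kJ/kg
Q_evap = m_dot * dh = 1.74 * 194.4
Q_evap = 338.26 kW

338.26


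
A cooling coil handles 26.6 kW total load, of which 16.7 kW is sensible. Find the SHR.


SHR = Q_sensible / Q_total
SHR = 16.7 / 26.6
SHR = 0.628

0.628


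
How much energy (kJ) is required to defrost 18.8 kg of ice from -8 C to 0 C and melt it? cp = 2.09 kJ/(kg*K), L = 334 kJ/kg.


Sensible heat = cp * dT = 2.09 * 8 = 16.72 kJ/kg
Total per kg = 16.72 + 334 = 350.72 kJ/kg
Q = m * total = 18.8 * 350.72
Q = 6593.5 kJ

6593.5


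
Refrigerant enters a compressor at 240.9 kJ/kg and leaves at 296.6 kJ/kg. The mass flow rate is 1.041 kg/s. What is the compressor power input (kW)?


dh = 296.6 - 240.9 = 55.7 kJ/kg
W = m_dot * dh = 1.041 * 55.7 = 57.98 kW

57.98


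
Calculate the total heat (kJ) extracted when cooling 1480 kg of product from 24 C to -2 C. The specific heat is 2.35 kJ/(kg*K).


dT = 24 - (-2) = 26 K
Q = m * cp * dT = 1480 * 2.35 * 26
Q = 90428 kJ

90428


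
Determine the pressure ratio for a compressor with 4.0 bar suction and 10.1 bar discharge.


PR = P_high / P_low
PR = 10.1 / 4.0
PR = 2.525

2.525


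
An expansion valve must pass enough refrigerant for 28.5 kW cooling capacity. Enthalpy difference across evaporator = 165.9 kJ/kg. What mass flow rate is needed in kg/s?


m_dot = Q / dh
m_dot = 28.5 / 165.9
m_dot = 0.1718 kg/s

0.1718


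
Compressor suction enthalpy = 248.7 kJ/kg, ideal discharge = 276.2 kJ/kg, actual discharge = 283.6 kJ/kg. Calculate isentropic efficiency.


dh_ideal = 276.2 - 248.7 = 27.5 kJ/kg
dh_actual = 283.6 - 248.7 = 34.9 kJ/kg
eta_s = dh_ideal / dh_actual = 27.5 / 34.9
eta_s = 0.788

0.788


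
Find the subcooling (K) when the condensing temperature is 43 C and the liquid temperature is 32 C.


Subcooling = T_cond - T_liquid
Subcooling = 43 - 32
Subcooling = 11 K

11


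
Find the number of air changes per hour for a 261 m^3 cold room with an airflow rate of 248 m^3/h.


ACH = flow / volume
ACH = 248 / 261
ACH = 0.95

0.95


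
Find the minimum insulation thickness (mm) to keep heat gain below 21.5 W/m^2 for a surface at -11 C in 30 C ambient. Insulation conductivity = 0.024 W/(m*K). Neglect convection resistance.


dT = 30 - (-11) = 41 K
thickness = k * dT / q_max * 1000
thickness = 0.024 * 41 / 21.5 * 1000
thickness = 45.8 mm

45.8


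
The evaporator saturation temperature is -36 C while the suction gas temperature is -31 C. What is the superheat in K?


Superheat = T_suction - T_evap
Superheat = -31 - (-36)
Superheat = 5 K

5


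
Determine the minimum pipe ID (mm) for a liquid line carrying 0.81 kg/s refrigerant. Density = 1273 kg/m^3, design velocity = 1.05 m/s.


A = m_dot / (rho * v) = 0.81 / (1273 * 1.05) = 0.0006059925934 m^2
d = sqrt(4*A/pi) * 1000
d = 27.8 mm

27.8


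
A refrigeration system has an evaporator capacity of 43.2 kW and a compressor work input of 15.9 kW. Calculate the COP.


COP = Q_evap / W
COP = 43.2 / 15.9
COP = 2.717

2.717


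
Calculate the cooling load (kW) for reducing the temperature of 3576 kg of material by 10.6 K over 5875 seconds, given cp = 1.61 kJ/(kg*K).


Q = m * cp * dT / t
Q = 3576 * 1.61 * 10.6 / 5875
Q = 10.388 kW

10.388


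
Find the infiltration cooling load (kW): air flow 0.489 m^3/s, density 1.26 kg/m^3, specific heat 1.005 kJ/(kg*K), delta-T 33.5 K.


Q = V_dot * rho * cp * dT
Q = 0.489 * 1.26 * 1.005 * 33.5
Q = 20.744 kW

20.744


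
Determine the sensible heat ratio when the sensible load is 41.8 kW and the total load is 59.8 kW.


SHR = Q_sensible / Q_total
SHR = 41.8 / 59.8
SHR = 0.699

0.699


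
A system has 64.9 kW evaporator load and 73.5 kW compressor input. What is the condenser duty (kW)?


Q_cond = Q_evap + W
Q_cond = 64.9 + 73.5
Q_cond = 138.4 kW

138.4


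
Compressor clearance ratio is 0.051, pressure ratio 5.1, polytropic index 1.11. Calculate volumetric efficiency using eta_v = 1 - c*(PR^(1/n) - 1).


PR^(1/n) = 5.1^(1/1.11) = 4.33960908
eta_v = 1 - 0.051 * (4.33960908 - 1)
eta_v = 0.8297

0.8297


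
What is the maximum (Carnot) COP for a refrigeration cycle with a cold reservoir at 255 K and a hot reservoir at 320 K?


dT = 320 - 255 = 65 K
COP_carnot = T_cold / dT = 255 / 65
COP_carnot = 3.923

3.923


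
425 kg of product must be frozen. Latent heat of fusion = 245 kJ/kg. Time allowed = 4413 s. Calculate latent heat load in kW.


Q_lat = m * h_fg / t
Q_lat = 425 * 245 / 4413
Q_lat = 23.6 kW

23.6


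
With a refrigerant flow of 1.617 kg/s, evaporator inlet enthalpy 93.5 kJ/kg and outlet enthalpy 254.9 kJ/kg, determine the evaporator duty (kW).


dh = 254.9 - 93.5 = 161.4 kJ/kg
Q_evap = m_dot * dh = 1.617 * 161.4
Q_evap = 260.98 kW

260.98


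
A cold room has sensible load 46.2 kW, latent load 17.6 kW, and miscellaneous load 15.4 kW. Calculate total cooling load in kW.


Q_total = Q_s + Q_l + Q_misc
Q_total = 46.2 + 17.6 + 15.4
Q_total = 79.2 kW

79.2


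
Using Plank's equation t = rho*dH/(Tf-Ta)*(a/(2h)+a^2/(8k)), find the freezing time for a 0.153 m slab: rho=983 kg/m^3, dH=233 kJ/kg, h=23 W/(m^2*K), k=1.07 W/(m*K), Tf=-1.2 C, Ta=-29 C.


dT = -1.2 - (-29) = 27.8 K
term1 = a/(2h) = 0.153/(2*23) = 0.003326086957
term2 = a^2/(8k) = 0.153^2/(8*1.07) = 0.002734696262
t = rho*dH*1000/dT * (term1 + term2)
t = 983*233*1000/27.8 * (0.003326086957 + 0.002734696262)
t = 49934 s

49934


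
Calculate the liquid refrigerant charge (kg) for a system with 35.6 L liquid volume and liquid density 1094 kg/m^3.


Charge = V * rho / 1000
Charge = 35.6 * 1094 / 1000
Charge = 38.95 kg

38.95


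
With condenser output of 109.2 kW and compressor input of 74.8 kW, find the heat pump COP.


COP_hp = Q_cond / W
COP_hp = 109.2 / 74.8
COP_hp = 1.46

1.46


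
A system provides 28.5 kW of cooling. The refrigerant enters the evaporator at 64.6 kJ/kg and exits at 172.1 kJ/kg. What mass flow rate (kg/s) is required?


dh = 172.1 - 64.6 = 107.5 kJ/kg
m_dot = Q / dh = 28.5 / 107.5 = 0.2651 kg/s

0.2651


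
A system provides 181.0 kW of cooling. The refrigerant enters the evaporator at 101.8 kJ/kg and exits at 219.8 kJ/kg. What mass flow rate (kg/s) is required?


dh = 219.8 - 101.8 = 118.0 kJ/kg
m_dot = Q / dh = 181.0 / 118.0 = 1.5339 kg/s

1.5339


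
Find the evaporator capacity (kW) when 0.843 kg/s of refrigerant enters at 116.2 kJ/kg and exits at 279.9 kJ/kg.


dh = 279.9 - 116.2 = 163.7 kJ/kg
Q_evap = m_dot * dh = 0.843 * 163.7
Q_evap = 138.0 kW

138.0


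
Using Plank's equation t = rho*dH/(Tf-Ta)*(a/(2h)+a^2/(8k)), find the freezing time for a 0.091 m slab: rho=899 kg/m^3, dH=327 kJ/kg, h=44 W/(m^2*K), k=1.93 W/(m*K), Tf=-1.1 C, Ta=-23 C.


dT = -1.1 - (-23) = 21.9 K
term1 = a/(2h) = 0.091/(2*44) = 0.001034090909
term2 = a^2/(8k) = 0.091^2/(8*1.93) = 0.0005363341969
t = rho*dH*1000/dT * (term1 + term2)
t = 899*327*1000/21.9 * (0.001034090909 + 0.0005363341969)
t = 21080 s

21080


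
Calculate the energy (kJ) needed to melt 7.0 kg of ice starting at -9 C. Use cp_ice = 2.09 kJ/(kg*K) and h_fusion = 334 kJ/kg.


Sensible heat = cp * dT = 2.09 * 9 = 18.81 kJ/kg
Total per kg = 18.81 + 334 = 352.81 kJ/kg
Q = m * total = 7.0 * 352.81
Q = 2469.7 kJ

2469.7


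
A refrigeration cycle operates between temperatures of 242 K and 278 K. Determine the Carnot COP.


dT = 278 - 242 = 36 K
COP_carnot = T_cold / dT = 242 / 36
COP_carnot = 6.722

6.722


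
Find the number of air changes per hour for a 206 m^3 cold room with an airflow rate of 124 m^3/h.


ACH = flow / volume
ACH = 124 / 206
ACH = 0.602

0.602


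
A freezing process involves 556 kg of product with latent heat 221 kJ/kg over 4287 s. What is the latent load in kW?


Q_lat = m * h_fg / t
Q_lat = 556 * 221 / 4287
Q_lat = 28.66 kW

28.66


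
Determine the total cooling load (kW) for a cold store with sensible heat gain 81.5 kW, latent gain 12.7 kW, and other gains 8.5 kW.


Q_total = Q_s + Q_l + Q_misc
Q_total = 81.5 + 12.7 + 8.5
Q_total = 102.7 kW

102.7


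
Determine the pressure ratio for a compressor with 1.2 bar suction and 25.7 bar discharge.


PR = P_high / P_low
PR = 25.7 / 1.2
PR = 21.417

21.417


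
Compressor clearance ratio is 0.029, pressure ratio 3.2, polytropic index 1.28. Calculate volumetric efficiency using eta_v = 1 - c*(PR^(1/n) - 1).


PR^(1/n) = 3.2^(1/1.28) = 2.48112372
eta_v = 1 - 0.029 * (2.48112372 - 1)
eta_v = 0.957

0.957


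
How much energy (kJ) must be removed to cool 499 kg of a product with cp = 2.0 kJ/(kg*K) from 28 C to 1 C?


dT = 28 - (1) = 27 K
Q = m * cp * dT = 499 * 2.0 * 27
Q = 26946 kJ

26946


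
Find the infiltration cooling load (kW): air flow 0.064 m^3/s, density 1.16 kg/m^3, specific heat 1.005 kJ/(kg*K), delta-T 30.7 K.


Q = V_dot * rho * cp * dT
Q = 0.064 * 1.16 * 1.005 * 30.7
Q = 2.291 kW

2.291


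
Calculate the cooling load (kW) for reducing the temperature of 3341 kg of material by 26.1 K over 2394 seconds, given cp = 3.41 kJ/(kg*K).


Q = m * cp * dT / t
Q = 3341 * 3.41 * 26.1 / 2394
Q = 124.207 kW

124.207


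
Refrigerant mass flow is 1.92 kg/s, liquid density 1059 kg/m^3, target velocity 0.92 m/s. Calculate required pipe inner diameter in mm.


A = m_dot / (rho * v) = 1.92 / (1059 * 0.92) = 0.001970686045 m^2
d = sqrt(4*A/pi) * 1000
d = 50.1 mm

50.1


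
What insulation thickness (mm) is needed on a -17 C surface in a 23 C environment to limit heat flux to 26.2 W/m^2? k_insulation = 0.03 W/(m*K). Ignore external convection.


dT = 23 - (-17) = 40 K
thickness = k * dT / q_max * 1000
thickness = 0.03 * 40 / 26.2 * 1000
thickness = 45.8 mm

45.8
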